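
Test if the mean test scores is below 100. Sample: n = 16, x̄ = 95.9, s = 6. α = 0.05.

t = (95.9 - 100)/(6/√16) = -2.733, df = 15. Critical t = -1.753. Reject H₀.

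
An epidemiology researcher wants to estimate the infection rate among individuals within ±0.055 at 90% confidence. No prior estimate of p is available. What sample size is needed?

Conservative approach: use p = 0.5 (maximizes p(1-p) = 0.25). n = z²(0.25)/E² = 1.645²×0.25/0.055² = 223.6 → n = 224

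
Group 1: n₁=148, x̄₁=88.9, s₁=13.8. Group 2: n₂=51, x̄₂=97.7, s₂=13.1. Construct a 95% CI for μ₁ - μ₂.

Difference = -8.8. SE = √(13.8²/148 + 13.1²/51) = 2.157. CI = (-13.03, -4.57)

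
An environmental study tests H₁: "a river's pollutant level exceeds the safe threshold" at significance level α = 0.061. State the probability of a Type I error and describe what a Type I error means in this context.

P(Type I error) = α = 0.061. A Type I error is rejecting H₀ when H₀ is actually true (false positive) — here, concluding that a river's pollutant level exceeds the safe threshold when in fact this is not the case. Consequence: shutting down a compliant factory unnecessarily.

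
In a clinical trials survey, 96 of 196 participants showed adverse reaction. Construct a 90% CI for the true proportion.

p̂ = 0.49. CI = p̂ ± z*√(p̂(1-p̂)/n) = (0.431, 0.549)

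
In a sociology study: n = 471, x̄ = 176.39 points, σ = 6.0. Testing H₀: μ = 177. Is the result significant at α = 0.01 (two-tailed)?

z = (176.39 - 177)/(6.0/√471) = -2.206. Since |z| ≤ 2.576, not significant at α = 0.01.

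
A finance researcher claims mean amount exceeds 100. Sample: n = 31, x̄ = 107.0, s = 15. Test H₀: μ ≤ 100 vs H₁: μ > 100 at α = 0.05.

t = (107.0 - 100)/(15/√31) = 2.598, df = 30. Critical t = 1.697. Reject H₀.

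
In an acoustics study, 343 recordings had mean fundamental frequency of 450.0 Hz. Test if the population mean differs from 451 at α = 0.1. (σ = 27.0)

z = (x̄ - μ₀)/(σ/√n) = (450.0 - 451)/(27.0/√343) = -0.686. Critical value: ±1.645. Since |-0.686| ≤ 1.645, Fail to reject H₀.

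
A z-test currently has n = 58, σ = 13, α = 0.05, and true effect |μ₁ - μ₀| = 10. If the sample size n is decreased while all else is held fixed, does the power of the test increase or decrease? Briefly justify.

Power decreases: a smaller n inflates the standard error σ/√n, pulling the sampling distribution under H₁ back toward the critical value.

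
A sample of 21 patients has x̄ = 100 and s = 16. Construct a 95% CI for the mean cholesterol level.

CI = x̄ ± t*(s/√n) = 100 ± 2.086(16/√21) = (92.72, 107.28)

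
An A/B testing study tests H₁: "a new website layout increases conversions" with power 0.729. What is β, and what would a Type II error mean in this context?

β = 1 - power = 1 - 0.729 = 0.271. A Type II error is failing to reject H₀ when H₀ is false (false negative) — here, failing to conclude that a new website layout increases conversions when in fact it is true. Consequence: discarding a layout that would have improved conversions — lost revenue.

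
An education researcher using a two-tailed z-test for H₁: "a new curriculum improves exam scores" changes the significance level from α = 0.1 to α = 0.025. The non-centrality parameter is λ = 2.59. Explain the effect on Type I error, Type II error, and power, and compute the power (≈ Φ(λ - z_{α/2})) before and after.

Decreasing α from 0.1 to 0.025:
• Type I error rate decreases (α is the Type I rate by definition).
• Critical value moves from z_{α/2} = 1.645 to 2.241, so power = Φ(λ - z_{α/2}) goes from Φ(2.59 - 1.645) = 0.828 to Φ(2.59 - 2.241) = 0.636.
• Type II error rate β = 1 - power therefore increases (0.172 → 0.364).
Appropriate when false positives are costly — here, adopting a curriculum that gives no real benefit — disruption for nothing.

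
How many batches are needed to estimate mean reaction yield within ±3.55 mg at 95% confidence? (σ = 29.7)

n = (z*σ/E)² = (1.96×29.7/3.55)² = 268.9 → n = 269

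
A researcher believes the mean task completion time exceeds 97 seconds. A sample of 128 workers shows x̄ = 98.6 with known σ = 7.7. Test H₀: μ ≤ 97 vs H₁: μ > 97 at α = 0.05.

z = 2.351. Critical value: 1.645. Reject H₀.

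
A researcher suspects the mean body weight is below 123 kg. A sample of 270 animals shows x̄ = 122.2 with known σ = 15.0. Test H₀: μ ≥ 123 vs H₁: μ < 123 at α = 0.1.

z = -0.876. Critical value: -1.28. Fail to reject H₀.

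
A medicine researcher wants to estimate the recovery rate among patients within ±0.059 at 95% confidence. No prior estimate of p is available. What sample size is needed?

Conservative approach: use p = 0.5 (maximizes p(1-p) = 0.25). n = z²(0.25)/E² = 1.96²×0.25/0.059² = 275.9 → n = 276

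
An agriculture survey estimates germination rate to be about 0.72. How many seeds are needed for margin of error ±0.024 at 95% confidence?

n = z²p(1-p)/E² = 1.96²×0.72×0.28/0.024² = 1344.6 → n = 1345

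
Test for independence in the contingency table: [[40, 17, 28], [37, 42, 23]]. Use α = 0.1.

χ² = 9.735. df = 2, critical = 4.605. Reject H₀. Variables are dependent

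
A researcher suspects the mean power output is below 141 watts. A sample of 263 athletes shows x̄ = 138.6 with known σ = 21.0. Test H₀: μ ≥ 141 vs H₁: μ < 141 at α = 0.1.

z = -1.853. Critical value: -1.28. Reject H₀.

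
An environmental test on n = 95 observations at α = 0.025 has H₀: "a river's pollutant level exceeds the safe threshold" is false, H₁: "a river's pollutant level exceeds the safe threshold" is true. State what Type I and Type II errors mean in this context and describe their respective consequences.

Type I (false positive): concluding that a river's pollutant level exceeds the safe threshold when it is not — shutting down a compliant factory unnecessarily. Type II (false negative): failing to conclude that a river's pollutant level exceeds the safe threshold when it is — allowing unsafe pollution to continue. Which is costlier depends on domain priorities and is a judgement call rather than a statistical fact.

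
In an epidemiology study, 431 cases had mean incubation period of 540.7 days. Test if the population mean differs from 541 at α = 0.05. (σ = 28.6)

z = (x̄ - μ₀)/(σ/√n) = (540.7 - 541)/(28.6/√431) = -0.218. Critical value: ±1.96. Since |-0.218| ≤ 1.96, Fail to reject H₀.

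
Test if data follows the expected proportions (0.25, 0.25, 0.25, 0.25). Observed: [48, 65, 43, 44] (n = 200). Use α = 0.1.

Expected: [50.0, 50.0, 50.0, 50.0]. χ² = 6.28. df = 3, critical = 6.251. Reject H₀.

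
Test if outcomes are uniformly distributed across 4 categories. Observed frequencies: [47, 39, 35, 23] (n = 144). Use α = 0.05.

Expected = 36 each. χ² = Σ(O-E)²/E = 8.333. df = 3, critical value = 7.815. Reject H₀.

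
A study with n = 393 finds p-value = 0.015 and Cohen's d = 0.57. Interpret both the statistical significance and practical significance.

Statistically significant (p = 0.015 < 0.05). Cohen's d = 0.57 indicates a medium effect size. Both statistical and practical significance should be considered.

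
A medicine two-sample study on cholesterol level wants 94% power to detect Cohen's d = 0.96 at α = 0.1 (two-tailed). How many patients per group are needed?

z_{α/2} = 1.645, z_β = Φ⁻¹(0.94) = 1.555. For large effect (d = 0.96): n per group = 2(z_{α/2} + z_β)²/d² = 2(1.645 + 1.555)²/0.96² = 22.2 → 23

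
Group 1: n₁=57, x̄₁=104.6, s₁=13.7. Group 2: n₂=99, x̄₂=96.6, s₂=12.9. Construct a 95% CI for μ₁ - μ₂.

Difference = 8.0. SE = √(13.7²/57 + 12.9²/99) = 2.23. CI = (3.63, 12.37)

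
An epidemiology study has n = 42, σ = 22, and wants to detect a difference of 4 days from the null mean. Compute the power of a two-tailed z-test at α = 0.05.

SE = σ/√n = 22/√42 = 3.395. Non-centrality λ = d/SE = 4/3.395 = 1.178. Power ≈ Φ(λ - z_{α/2}) = Φ(1.178 - 1.96) = Φ(-0.782) = 0.217.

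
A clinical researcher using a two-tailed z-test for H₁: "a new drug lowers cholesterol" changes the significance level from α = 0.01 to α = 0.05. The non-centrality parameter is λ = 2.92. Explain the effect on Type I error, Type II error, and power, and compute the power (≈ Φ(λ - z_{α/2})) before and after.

Increasing α from 0.01 to 0.05:
• Type I error rate increases (α is the Type I rate by definition).
• Critical value moves from z_{α/2} = 2.576 to 1.96, so power = Φ(λ - z_{α/2}) goes from Φ(2.92 - 2.576) = 0.635 to Φ(2.92 - 1.96) = 0.831.
• Type II error rate β = 1 - power therefore decreases (0.365 → 0.169).
Appropriate when false negatives are costly — here, shelving an effective drug — patients miss out on a treatment that would have helped.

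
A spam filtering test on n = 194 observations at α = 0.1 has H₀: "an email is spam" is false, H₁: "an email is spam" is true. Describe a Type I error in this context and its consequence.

Type I error: rejecting H₀ when it is true — concluding that an email is spam when in fact it is not. Consequence: a legitimate email is sent to the spam folder and the user misses it.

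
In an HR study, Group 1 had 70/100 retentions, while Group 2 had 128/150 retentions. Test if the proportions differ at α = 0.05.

p̂₁ = 0.7, p̂₂ = 0.853, pooled p̂ = 0.792. z = -2.926. Critical: ±1.96. Reject H₀.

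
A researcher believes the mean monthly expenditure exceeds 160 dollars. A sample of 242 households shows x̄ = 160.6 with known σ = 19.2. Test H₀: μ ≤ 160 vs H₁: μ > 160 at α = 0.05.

z = 0.486. Critical value: 1.645. Fail to reject H₀.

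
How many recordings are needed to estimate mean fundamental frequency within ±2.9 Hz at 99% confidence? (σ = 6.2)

n = (z*σ/E)² = (2.576×6.2/2.9)² = 30.3 → n = 31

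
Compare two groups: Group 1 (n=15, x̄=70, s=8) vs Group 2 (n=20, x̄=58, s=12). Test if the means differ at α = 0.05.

Pooled sp = 10.49. t = 3.349, df = 33. Critical t = ±2.035. Reject H₀.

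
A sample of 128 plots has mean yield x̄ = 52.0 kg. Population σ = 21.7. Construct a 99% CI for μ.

CI = x̄ ± z*(σ/√n) = 52.0 ± 2.576(21.7/√128) = 52.0 ± 4.94 = (47.06, 56.94)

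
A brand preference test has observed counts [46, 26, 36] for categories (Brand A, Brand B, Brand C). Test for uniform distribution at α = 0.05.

Expected = 36 each. χ² = Σ(O-E)²/E = 5.556. df = 2, critical value = 5.991. Fail to reject H₀.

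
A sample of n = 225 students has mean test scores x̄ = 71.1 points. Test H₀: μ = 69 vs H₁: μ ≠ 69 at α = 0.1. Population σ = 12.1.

z = (x̄ - μ₀)/(σ/√n) = (71.1 - 69)/(12.1/√225) = 2.603. Critical value: ±1.645. Since |2.603| > 1.645, Reject H₀.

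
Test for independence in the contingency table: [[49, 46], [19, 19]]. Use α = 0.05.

χ² = 0.027. df = 1, critical = 3.841. Fail to reject H₀. No evidence of dependence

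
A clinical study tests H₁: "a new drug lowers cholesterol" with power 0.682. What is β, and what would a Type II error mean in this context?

β = 1 - power = 1 - 0.682 = 0.318. A Type II error is failing to reject H₀ when H₀ is false (false negative) — here, failing to conclude that a new drug lowers cholesterol when in fact it is true. Consequence: shelving an effective drug — patients miss out on a treatment that would have helped.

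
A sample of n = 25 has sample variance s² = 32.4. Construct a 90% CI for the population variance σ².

df = 24. χ²_{0.05} = 36.415, χ²_{0.95} = 13.848. CI for σ² = ((n-1)s²/χ²_{α/2}, (n-1)s²/χ²_{1-α/2}) = (24·32.4/36.415, 24·32.4/13.848) = (21.35, 56.15)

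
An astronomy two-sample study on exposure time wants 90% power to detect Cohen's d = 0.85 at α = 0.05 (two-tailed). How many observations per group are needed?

z_{α/2} = 1.96, z_β = Φ⁻¹(0.9) = 1.282. For large effect (d = 0.85): n per group = 2(z_{α/2} + z_β)²/d² = 2(1.96 + 1.282)²/0.85² = 29.1 → 30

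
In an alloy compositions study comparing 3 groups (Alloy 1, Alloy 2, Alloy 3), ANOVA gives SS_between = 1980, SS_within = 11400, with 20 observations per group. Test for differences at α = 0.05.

df_between = 2, df_within = 57. F = MS_between/MS_within = 990.0/200.0 = 4.95. F_crit ≈ 3.159. Reject H₀. At least one mean differs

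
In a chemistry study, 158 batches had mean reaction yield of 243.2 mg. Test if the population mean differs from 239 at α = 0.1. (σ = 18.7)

z = (x̄ - μ₀)/(σ/√n) = (243.2 - 239)/(18.7/√158) = 2.823. Critical value: ±1.645. Since |2.823| > 1.645, Reject H₀.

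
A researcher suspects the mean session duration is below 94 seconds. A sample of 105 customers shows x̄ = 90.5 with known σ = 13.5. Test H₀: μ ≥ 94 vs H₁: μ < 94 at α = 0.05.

z = -2.657. Critical value: -1.645. Reject H₀.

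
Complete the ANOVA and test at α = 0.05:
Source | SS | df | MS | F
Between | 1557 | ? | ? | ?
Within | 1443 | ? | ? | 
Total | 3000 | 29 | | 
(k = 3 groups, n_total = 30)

df_between = 2, df_within = 27. MS_between = 778.5, MS_within = 53.44. F = 14.567, F_crit ≈ 3.354. Reject H₀.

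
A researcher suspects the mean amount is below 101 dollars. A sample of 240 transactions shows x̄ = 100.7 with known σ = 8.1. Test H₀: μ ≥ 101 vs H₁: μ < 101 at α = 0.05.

z = -0.574. Critical value: -1.645. Fail to reject H₀.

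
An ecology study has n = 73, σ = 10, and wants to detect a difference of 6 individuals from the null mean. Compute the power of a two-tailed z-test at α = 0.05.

SE = σ/√n = 10/√73 = 1.17. Non-centrality λ = d/SE = 6/1.17 = 5.126. Power ≈ Φ(λ - z_{α/2}) = Φ(5.126 - 1.96) = Φ(3.166) = 0.999.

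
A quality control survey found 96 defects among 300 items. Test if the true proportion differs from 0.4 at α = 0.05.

p̂ = 0.32, p₀ = 0.4. z = (p̂ - p₀)/√(p₀(1-p₀)/n) = -2.828. Critical: ±1.96. Reject H₀.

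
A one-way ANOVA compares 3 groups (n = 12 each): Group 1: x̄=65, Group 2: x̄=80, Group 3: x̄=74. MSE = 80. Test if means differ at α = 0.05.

Grand mean = 73.0. SS_between = 1368.0, MS_between = 684.0. F = 8.55, F_crit ≈ 3.285. Reject H₀.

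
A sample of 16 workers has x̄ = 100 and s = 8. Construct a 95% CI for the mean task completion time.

CI = x̄ ± t*(s/√n) = 100 ± 2.131(8/√16) = (95.74, 104.26)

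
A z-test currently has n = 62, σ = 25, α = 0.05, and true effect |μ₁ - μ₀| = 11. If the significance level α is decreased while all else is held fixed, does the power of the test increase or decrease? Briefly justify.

Power decreases: a smaller α raises the critical value, so less of the H₁ sampling distribution falls in the rejection region.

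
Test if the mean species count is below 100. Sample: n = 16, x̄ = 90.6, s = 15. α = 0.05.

t = (90.6 - 100)/(15/√16) = -2.507, df = 15. Critical t = -1.753. Reject H₀.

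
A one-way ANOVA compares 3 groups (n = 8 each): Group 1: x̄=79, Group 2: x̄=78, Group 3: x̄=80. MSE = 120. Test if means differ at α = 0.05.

Grand mean = 79.0. SS_between = 16.0, MS_between = 8.0. F = 0.067, F_crit ≈ 3.467. Fail to reject H₀.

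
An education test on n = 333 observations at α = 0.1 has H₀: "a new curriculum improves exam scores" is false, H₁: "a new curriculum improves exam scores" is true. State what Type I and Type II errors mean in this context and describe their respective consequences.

Type I (false positive): concluding that a new curriculum improves exam scores when it is not — adopting a curriculum that gives no real benefit — disruption for nothing. Type II (false negative): failing to conclude that a new curriculum improves exam scores when it is — keeping the old curriculum when the new one would have helped students. Which is costlier depends on domain priorities and is a judgement call rather than a statistical fact.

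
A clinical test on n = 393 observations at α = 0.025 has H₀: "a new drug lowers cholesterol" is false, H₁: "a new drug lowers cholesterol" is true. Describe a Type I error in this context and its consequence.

Type I error: rejecting H₀ when it is true — concluding that a new drug lowers cholesterol when in fact it is not. Consequence: approving an ineffective drug — patients take a useless medication and may skip effective alternatives.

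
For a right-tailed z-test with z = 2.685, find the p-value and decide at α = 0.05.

p = P(Z > 2.685) = 1 - Φ(2.685) ≈ 0.0036. Since p < 0.05, reject H₀ (significant) at α = 0.05.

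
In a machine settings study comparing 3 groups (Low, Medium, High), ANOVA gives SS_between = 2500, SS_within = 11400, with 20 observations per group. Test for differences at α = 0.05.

df_between = 2, df_within = 57. F = MS_between/MS_within = 1250.0/200.0 = 6.25. F_crit ≈ 3.159. Reject H₀. At least one mean differs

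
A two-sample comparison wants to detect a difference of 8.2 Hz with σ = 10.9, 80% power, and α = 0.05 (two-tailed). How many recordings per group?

n per group = 2(z_α/2 + z_β)²σ²/d² = 2×(1.96 + 0.84)²×10.9²/8.2² = 27.7 → n = 28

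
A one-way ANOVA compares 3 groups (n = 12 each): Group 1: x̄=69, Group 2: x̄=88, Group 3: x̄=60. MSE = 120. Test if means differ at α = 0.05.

Grand mean = 72.33. SS_between = 4904.0, MS_between = 2452.0. F = 20.433, F_crit ≈ 3.285. Reject H₀.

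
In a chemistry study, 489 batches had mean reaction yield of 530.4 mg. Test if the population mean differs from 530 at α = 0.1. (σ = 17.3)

z = (x̄ - μ₀)/(σ/√n) = (530.4 - 530)/(17.3/√489) = 0.511. Critical value: ±1.645. Since |0.511| ≤ 1.645, Fail to reject H₀.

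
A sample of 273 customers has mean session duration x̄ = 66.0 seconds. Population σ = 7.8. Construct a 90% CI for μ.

CI = x̄ ± z*(σ/√n) = 66.0 ± 1.645(7.8/√273) = 66.0 ± 0.78 = (65.22, 66.78)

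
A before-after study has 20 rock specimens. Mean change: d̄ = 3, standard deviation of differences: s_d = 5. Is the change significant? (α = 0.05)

t = d̄/(s_d/√n) = 3/(5/√20) = 2.683. df = 19, critical t = ±2.093. Reject H₀.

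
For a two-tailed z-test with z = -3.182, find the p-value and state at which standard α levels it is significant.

p = 2·P(Z > |-3.182|) = 2·(1 - Φ(3.182)) ≈ 0.0015. Significant at α = 0.1; Significant at α = 0.05; Significant at α = 0.01.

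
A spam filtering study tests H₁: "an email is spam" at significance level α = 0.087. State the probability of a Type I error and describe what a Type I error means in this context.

P(Type I error) = α = 0.087. A Type I error is rejecting H₀ when H₀ is actually true (false positive) — here, concluding that an email is spam when in fact this is not the case. Consequence: a legitimate email is sent to the spam folder and the user misses it.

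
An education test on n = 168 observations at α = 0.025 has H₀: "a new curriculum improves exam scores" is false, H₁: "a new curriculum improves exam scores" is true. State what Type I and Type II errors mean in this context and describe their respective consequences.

Type I (false positive): concluding that a new curriculum improves exam scores when it is not — adopting a curriculum that gives no real benefit — disruption for nothing. Type II (false negative): failing to conclude that a new curriculum improves exam scores when it is — keeping the old curriculum when the new one would have helped students. Which is costlier depends on domain priorities and is a judgement call rather than a statistical fact.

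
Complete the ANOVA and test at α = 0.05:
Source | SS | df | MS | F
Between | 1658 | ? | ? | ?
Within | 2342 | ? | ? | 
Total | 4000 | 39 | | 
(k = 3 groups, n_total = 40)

df_between = 2, df_within = 37. MS_between = 829.0, MS_within = 63.3. F = 13.097, F_crit ≈ 3.252. Reject H₀.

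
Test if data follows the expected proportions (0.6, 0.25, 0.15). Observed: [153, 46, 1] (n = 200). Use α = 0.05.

Expected: [120.0, 50.0, 30.0]. χ² = 37.428. df = 2, critical = 5.991. Reject H₀.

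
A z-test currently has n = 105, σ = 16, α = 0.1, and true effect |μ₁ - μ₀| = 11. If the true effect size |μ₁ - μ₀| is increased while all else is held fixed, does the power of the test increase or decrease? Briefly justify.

Power increases: a larger true effect increases the non-centrality λ = |μ₁ - μ₀|/(σ/√n).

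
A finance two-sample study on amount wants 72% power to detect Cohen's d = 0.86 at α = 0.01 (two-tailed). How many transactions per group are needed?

z_{α/2} = 2.576, z_β = Φ⁻¹(0.72) = 0.583. For large effect (d = 0.86): n per group = 2(z_{α/2} + z_β)²/d² = 2(2.576 + 0.583)²/0.86² = 27.0 → 27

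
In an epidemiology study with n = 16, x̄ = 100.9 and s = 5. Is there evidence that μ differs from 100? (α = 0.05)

t = (x̄ - μ₀)/(s/√n) = (100.9 - 100)/(5/√16) = 0.72. df = 15, critical t = ±2.131. Fail to reject H₀.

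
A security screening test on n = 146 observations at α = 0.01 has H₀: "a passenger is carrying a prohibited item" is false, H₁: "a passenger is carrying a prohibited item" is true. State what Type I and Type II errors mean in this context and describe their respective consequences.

Type I (false positive): concluding that a passenger is carrying a prohibited item when it is not — detaining an innocent passenger — delay and inconvenience. Type II (false negative): failing to conclude that a passenger is carrying a prohibited item when it is — letting a prohibited item through — security breach. Which is costlier depends on domain priorities and is a judgement call rather than a statistical fact.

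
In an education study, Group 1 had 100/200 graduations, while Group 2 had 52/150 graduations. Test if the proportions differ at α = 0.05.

p̂₁ = 0.5, p̂₂ = 0.347, pooled p̂ = 0.434. z = 2.864. Critical: ±1.96. Reject H₀.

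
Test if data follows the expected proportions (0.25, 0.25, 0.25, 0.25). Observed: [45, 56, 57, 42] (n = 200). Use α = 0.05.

Expected: [50.0, 50.0, 50.0, 50.0]. χ² = 3.48. df = 3, critical = 7.815. Fail to reject H₀.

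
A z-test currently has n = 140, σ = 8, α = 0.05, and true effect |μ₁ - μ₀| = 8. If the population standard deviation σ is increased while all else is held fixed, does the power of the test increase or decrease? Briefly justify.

Power decreases: a larger σ inflates the standard error σ/√n, pulling the sampling distribution under H₁ back toward the critical value.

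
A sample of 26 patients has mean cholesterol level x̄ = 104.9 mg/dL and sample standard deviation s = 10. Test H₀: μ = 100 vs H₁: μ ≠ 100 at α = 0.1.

t = (x̄ - μ₀)/(s/√n) = (104.9 - 100)/(10/√26) = 2.499. df = 25, critical t = ±1.708. Reject H₀.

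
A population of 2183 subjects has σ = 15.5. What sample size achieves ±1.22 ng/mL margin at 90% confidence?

Without FPC: n₀ = (1.645×15.5/1.22)² = 436.793. With FPC: n = n₀N/(n₀+N-1) = 364.1 → n = 365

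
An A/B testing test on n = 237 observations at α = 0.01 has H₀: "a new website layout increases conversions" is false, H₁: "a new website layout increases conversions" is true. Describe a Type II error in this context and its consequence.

Type II error: failing to reject H₀ when it is false — concluding that a new website layout increases conversions is not supported when in fact it is. Consequence: discarding a layout that would have improved conversions — lost revenue.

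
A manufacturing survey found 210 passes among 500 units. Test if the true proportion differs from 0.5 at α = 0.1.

p̂ = 0.42, p₀ = 0.5. z = (p̂ - p₀)/√(p₀(1-p₀)/n) = -3.578. Critical: ±1.645. Reject H₀.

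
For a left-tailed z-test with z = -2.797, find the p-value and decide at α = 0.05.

p = P(Z < -2.797) = Φ(-2.797) ≈ 0.0026. Since p < 0.05, reject H₀ (significant) at α = 0.05.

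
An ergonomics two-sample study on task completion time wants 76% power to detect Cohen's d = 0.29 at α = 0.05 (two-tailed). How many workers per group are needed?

z_{α/2} = 1.96, z_β = Φ⁻¹(0.76) = 0.706. For small effect (d = 0.29): n per group = 2(z_{α/2} + z_β)²/d² = 2(1.96 + 0.706)²/0.29² = 169.03 → 170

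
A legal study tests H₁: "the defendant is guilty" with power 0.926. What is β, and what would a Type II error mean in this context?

β = 1 - power = 1 - 0.926 = 0.074. A Type II error is failing to reject H₀ when H₀ is false (false negative) — here, failing to conclude that the defendant is guilty when in fact it is true. Consequence: acquitting a guilty person.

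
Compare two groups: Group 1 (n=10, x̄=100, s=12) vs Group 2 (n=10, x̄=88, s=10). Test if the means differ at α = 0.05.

Pooled sp = 11.05. t = 2.429, df = 18. Critical t = ±2.101. Reject H₀.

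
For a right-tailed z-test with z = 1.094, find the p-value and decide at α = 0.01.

p = P(Z > 1.094) = 1 - Φ(1.094) ≈ 0.137. Since p ≥ 0.01, fail to reject H₀ (not significant) at α = 0.01.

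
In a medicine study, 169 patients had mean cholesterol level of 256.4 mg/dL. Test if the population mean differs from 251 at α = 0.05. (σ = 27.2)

z = (x̄ - μ₀)/(σ/√n) = (256.4 - 251)/(27.2/√169) = 2.581. Critical value: ±1.96. Since |2.581| > 1.96, Reject H₀.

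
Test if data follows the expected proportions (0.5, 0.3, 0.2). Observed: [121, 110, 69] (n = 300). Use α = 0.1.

Expected: [150.0, 90.0, 60.0]. χ² = 11.401. df = 2, critical = 4.605. Reject H₀.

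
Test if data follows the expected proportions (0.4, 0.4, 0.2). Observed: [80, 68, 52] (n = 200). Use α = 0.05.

Expected: [80.0, 80.0, 40.0]. χ² = 5.4. df = 2, critical = 5.991. Fail to reject H₀.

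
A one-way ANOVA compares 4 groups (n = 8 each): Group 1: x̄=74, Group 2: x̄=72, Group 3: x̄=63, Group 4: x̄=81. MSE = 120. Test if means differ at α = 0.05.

Grand mean = 72.5. SS_between = 1320.0, MS_between = 440.0. F = 3.667, F_crit ≈ 2.947. Reject H₀.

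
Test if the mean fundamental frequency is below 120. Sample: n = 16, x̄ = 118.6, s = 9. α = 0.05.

t = (118.6 - 120)/(9/√16) = -0.622, df = 15. Critical t = -1.753. Fail to reject H₀.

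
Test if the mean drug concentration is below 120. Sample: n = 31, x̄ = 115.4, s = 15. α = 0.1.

t = (115.4 - 120)/(15/√31) = -1.707, df = 30. Critical t = -1.31. Reject H₀.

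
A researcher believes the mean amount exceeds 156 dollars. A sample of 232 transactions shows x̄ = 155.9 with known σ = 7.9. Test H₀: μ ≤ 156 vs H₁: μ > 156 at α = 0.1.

z = -0.193. Critical value: 1.28. Fail to reject H₀.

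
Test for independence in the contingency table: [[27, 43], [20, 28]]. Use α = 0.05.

χ² = 0.114. df = 1, critical = 3.841. Fail to reject H₀. No evidence of dependence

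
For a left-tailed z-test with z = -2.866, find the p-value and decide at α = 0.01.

p = P(Z < -2.866) = Φ(-2.866) ≈ 0.0021. Since p < 0.01, reject H₀ (significant) at α = 0.01.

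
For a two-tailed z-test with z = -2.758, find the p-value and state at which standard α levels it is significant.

p = 2·P(Z > |-2.758|) = 2·(1 - Φ(2.758)) ≈ 0.0058. Significant at α = 0.1; Significant at α = 0.05; Significant at α = 0.01.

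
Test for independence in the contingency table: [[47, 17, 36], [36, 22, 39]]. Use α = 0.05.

χ² = 2.174. df = 2, critical = 5.991. Fail to reject H₀. No evidence of dependence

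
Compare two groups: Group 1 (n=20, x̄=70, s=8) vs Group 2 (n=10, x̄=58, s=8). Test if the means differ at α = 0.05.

Pooled sp = 8.0. t = 3.873, df = 28. Critical t = ±2.048. Reject H₀.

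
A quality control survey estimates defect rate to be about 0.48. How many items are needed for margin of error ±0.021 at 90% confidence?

n = z²p(1-p)/E² = 1.645²×0.48×0.52/0.021² = 1531.6 → n = 1532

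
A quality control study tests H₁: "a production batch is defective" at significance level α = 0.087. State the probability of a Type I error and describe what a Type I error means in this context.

P(Type I error) = α = 0.087. A Type I error is rejecting H₀ when H₀ is actually true (false positive) — here, concluding that a production batch is defective when in fact this is not the case. Consequence: scrapping a good batch — wasted material and cost for no reason.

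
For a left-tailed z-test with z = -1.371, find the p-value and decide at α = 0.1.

p = P(Z < -1.371) = Φ(-1.371) ≈ 0.0852. Since p < 0.1, reject H₀ (significant) at α = 0.1.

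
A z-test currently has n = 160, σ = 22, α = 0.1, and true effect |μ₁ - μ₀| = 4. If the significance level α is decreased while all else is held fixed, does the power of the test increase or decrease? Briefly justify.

Power decreases: a smaller α raises the critical value, so less of the H₁ sampling distribution falls in the rejection region.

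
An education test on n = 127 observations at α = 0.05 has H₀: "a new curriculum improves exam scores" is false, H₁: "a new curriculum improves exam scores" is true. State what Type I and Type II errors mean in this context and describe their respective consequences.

Type I (false positive): concluding that a new curriculum improves exam scores when it is not — adopting a curriculum that gives no real benefit — disruption for nothing. Type II (false negative): failing to conclude that a new curriculum improves exam scores when it is — keeping the old curriculum when the new one would have helped students. Which is costlier depends on domain priorities and is a judgement call rather than a statistical fact.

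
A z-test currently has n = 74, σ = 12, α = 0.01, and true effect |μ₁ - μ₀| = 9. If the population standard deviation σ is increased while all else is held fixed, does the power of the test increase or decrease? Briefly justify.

Power decreases: a larger σ inflates the standard error σ/√n, pulling the sampling distribution under H₁ back toward the critical value.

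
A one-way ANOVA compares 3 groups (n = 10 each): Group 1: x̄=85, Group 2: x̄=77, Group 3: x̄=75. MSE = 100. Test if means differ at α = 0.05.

Grand mean = 79.0. SS_between = 560.0, MS_between = 280.0. F = 2.8, F_crit ≈ 3.354. Fail to reject H₀.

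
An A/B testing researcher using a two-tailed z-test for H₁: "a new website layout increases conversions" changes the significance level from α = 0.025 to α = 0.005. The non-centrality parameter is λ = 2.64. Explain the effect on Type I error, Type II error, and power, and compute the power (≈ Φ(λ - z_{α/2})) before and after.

Decreasing α from 0.025 to 0.005:
• Type I error rate decreases (α is the Type I rate by definition).
• Critical value moves from z_{α/2} = 2.241 to 2.807, so power = Φ(λ - z_{α/2}) goes from Φ(2.64 - 2.241) = 0.655 to Φ(2.64 - 2.807) = 0.434.
• Type II error rate β = 1 - power therefore increases (0.345 → 0.566).
Appropriate when false positives are costly — here, rolling out a layout that doesn't actually help — wasted engineering effort.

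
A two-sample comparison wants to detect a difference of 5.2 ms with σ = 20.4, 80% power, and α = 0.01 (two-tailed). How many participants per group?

n per group = 2(z_α/2 + z_β)²σ²/d² = 2×(2.576 + 0.84)²×20.4²/5.2² = 359.2 → n = 360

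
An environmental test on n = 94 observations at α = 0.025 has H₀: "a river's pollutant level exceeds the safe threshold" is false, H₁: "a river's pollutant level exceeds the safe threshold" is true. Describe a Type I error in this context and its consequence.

Type I error: rejecting H₀ when it is true — concluding that a river's pollutant level exceeds the safe threshold when in fact it is not. Consequence: shutting down a compliant factory unnecessarily.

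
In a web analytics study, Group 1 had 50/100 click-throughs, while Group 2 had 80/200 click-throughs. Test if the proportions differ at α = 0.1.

p̂₁ = 0.5, p̂₂ = 0.4, pooled p̂ = 0.433. z = 1.648. Critical: ±1.645. Reject H₀.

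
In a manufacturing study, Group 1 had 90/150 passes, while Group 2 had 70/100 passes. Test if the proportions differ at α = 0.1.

p̂₁ = 0.6, p̂₂ = 0.7, pooled p̂ = 0.64. z = -1.614. Critical: ±1.645. Fail to reject H₀.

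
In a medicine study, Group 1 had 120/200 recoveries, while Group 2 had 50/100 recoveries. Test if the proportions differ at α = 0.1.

p̂₁ = 0.6, p̂₂ = 0.5, pooled p̂ = 0.567. z = 1.648. Critical: ±1.645. Reject H₀.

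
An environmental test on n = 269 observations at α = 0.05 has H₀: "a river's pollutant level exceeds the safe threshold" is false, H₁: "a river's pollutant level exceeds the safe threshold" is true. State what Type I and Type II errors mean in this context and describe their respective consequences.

Type I (false positive): concluding that a river's pollutant level exceeds the safe threshold when it is not — shutting down a compliant factory unnecessarily. Type II (false negative): failing to conclude that a river's pollutant level exceeds the safe threshold when it is — allowing unsafe pollution to continue. Which is costlier depends on domain priorities and is a judgement call rather than a statistical fact.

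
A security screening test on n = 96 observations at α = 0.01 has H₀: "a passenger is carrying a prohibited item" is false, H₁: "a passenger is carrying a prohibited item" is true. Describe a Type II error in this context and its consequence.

Type II error: failing to reject H₀ when it is false — concluding that a passenger is carrying a prohibited item is not supported when in fact it is. Consequence: letting a prohibited item through — security breach.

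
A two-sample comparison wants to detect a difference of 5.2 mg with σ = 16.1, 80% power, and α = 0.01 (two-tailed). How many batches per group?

n per group = 2(z_α/2 + z_β)²σ²/d² = 2×(2.576 + 0.84)²×16.1²/5.2² = 223.7 → n = 224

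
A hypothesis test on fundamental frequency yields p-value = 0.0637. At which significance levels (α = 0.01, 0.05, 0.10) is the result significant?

p = 0.0637. Significant at: α = 0.1.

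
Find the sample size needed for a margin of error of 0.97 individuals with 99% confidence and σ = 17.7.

n = (z*σ/E)² = (2.576×17.7/0.97)² = 2209.5 → n = 2210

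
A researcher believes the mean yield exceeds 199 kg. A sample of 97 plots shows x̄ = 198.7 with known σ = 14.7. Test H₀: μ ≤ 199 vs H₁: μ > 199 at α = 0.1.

z = -0.201. Critical value: 1.28. Fail to reject H₀.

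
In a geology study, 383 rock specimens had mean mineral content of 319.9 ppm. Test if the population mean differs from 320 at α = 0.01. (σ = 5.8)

z = (x̄ - μ₀)/(σ/√n) = (319.9 - 320)/(5.8/√383) = -0.337. Critical value: ±2.576. Since |-0.337| ≤ 2.576, Fail to reject H₀.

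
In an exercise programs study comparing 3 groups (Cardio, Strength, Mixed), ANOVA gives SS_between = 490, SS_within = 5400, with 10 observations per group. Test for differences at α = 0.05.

df_between = 2, df_within = 27. F = MS_between/MS_within = 245.0/200.0 = 1.225. F_crit ≈ 3.354. Fail to reject H₀.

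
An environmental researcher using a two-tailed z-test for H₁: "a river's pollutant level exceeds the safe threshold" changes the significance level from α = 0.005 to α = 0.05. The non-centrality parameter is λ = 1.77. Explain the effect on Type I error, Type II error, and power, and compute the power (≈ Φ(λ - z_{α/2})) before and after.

Increasing α from 0.005 to 0.05:
• Type I error rate increases (α is the Type I rate by definition).
• Critical value moves from z_{α/2} = 2.807 to 1.96, so power = Φ(λ - z_{α/2}) goes from Φ(1.77 - 2.807) = 0.15 to Φ(1.77 - 1.96) = 0.425.
• Type II error rate β = 1 - power therefore decreases (0.85 → 0.575).
Appropriate when false negatives are costly — here, allowing unsafe pollution to continue.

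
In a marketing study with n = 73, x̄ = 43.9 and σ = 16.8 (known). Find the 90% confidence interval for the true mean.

CI = x̄ ± z*(σ/√n) = 43.9 ± 1.645(16.8/√73) = 43.9 ± 3.23 = (40.67, 47.13)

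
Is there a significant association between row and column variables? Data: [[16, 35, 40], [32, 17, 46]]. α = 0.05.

χ² = 11.902. df = 2, critical = 5.991. Reject H₀. Variables are dependent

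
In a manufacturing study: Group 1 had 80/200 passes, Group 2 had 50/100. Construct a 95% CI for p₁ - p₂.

p̂₁ = 0.4, p̂₂ = 0.5. Difference = -0.1. CI = (-0.219, 0.019)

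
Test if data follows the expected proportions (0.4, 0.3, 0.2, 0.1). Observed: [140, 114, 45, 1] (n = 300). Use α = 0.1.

Expected: [120.0, 90.0, 60.0, 30.0]. χ² = 41.517. df = 3, critical = 6.251. Reject H₀.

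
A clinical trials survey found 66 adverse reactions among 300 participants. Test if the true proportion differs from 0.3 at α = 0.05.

p̂ = 0.22, p₀ = 0.3. z = (p̂ - p₀)/√(p₀(1-p₀)/n) = -3.024. Critical: ±1.96. Reject H₀.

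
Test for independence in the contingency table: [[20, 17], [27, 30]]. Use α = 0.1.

χ² = 0.401. df = 1, critical = 2.706. Fail to reject H₀. No evidence of dependence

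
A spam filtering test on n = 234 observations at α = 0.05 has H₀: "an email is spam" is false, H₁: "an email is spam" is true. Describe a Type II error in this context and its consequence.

Type II error: failing to reject H₀ when it is false — concluding that an email is spam is not supported when in fact it is. Consequence: a spam email lands in the inbox.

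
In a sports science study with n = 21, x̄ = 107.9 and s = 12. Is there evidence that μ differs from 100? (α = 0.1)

t = (x̄ - μ₀)/(s/√n) = (107.9 - 100)/(12/√21) = 3.017. df = 20, critical t = ±1.725. Reject H₀.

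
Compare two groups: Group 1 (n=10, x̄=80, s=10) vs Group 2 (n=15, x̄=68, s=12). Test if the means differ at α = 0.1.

Pooled sp = 11.26. t = 2.611, df = 23. Critical t = ±1.714. Reject H₀.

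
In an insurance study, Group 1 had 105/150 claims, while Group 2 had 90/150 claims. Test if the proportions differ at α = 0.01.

p̂₁ = 0.7, p̂₂ = 0.6, pooled p̂ = 0.65. z = 1.816. Critical: ±2.576. Fail to reject H₀.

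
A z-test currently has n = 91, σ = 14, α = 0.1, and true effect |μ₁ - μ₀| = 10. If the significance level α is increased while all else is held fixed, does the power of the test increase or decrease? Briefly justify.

Power increases: a larger α lowers the critical value, so more of the H₁ sampling distribution falls in the rejection region.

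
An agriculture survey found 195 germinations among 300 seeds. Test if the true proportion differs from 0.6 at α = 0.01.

p̂ = 0.65, p₀ = 0.6. z = (p̂ - p₀)/√(p₀(1-p₀)/n) = 1.768. Critical: ±2.576. Fail to reject H₀.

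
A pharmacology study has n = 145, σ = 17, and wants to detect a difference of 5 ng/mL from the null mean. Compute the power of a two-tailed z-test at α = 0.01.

SE = σ/√n = 17/√145 = 1.412. Non-centrality λ = d/SE = 5/1.412 = 3.542. Power ≈ Φ(λ - z_{α/2}) = Φ(3.542 - 2.576) = Φ(0.966) = 0.833.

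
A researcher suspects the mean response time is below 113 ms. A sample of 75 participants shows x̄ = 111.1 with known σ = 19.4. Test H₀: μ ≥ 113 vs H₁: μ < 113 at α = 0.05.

z = -0.848. Critical value: -1.645. Fail to reject H₀.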